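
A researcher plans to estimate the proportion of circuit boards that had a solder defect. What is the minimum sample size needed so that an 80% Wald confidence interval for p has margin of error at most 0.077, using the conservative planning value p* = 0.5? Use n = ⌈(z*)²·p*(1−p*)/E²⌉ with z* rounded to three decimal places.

n = 70

The 80% critical value is z* = 1.282.
p*(1−p*) = 0.2500.
(z*)²·p*(1−p*)/E² = 1.643524·0.2500/0.005929 = 69.300.
⌈69.300⌉ = 70.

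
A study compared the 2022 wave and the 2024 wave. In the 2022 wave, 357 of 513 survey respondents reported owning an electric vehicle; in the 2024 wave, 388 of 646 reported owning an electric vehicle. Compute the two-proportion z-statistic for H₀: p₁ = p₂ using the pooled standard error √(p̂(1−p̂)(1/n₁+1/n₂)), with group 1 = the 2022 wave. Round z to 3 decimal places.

Sample proportions: p̂₁ = 357/513 = 0.69591 and p̂₂ = 388/646 = 0.60062.
Pooled p̂ = (357+388)/(513+646) = 745/1159 = 0.64280.
SE = √[p̂(1−p̂)(1/n₁+1/n₂)] = √[0.64280·0.35720·(1/513+1/646)] ≈ 0.028338.
z = (p̂₁ − p̂₂)/SE = (0.69591 − 0.60062)/0.028338 = 0.09529/0.028338 = 3.363.

z = 3.363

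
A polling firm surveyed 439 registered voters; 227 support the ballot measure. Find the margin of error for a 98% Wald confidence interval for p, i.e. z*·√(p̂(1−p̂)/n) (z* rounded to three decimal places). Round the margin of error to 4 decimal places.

With x = 227 successes in n = 439, p̂ = 0.51708.
SE = √(p̂(1−p̂)/n) = √(0.249708/439) = 0.023850.
For 98% confidence, z* = 2.326.
So ME = 0.0555.

ME = 0.0555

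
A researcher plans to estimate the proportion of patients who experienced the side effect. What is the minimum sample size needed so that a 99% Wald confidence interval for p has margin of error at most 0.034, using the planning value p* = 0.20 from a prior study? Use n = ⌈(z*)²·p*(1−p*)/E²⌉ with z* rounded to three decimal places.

n = 919

z* = 2.576 at the 99% level.
p*(1−p*) = 0.1600.
(z*)²·p*(1−p*)/E² = 6.635776·0.1600/0.001156 = 918.447.
⌈918.447⌉ = 919.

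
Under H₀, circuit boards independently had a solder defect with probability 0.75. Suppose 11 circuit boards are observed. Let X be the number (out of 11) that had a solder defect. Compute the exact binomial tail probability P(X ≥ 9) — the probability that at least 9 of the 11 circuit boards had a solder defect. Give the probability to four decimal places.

P = 0.4552

X ~ Binomial(n=11, p=0.75).
P(X ≥ 9) = C(11,9)·0.75^9·0.25^2 + C(11,10)·0.75^10·0.25^1 + C(11,11)·0.75^11·0.25^0.
= 0.258104 + 0.154862 + 0.042235 = 0.4552.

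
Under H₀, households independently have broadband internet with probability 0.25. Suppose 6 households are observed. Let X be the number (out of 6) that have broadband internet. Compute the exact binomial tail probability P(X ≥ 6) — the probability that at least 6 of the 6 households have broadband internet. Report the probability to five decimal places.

X ~ Binomial(n=6, p=0.25).
P(X ≥ 6) = C(6,6)·0.25^6·0.75^0.
= 0.000244 = 0.00024.

P = 0.00024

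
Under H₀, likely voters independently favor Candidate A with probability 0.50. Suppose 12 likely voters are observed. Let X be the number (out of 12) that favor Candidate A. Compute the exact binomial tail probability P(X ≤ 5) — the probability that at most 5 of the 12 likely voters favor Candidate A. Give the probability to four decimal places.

P = 0.3872

X ~ Binomial(n=12, p=0.50).
P(X ≤ 5) = Σ_{j=0}^{5} C(12,j)·0.50^j·0.50^{12−j}.
= 0.000244 + 0.002930 + 0.016113 + 0.053711 + 0.120850 + 0.193359 = 0.3872.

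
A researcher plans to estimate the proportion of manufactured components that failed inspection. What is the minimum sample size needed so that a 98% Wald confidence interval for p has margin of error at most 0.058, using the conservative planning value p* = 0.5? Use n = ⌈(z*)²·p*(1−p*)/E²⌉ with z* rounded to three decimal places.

The 98% critical value is z* = 2.326.
p*(1−p*) = 0.2500.
(z*)²·p*(1−p*)/E² = 5.410276·0.2500/0.003364 = 402.072.
⌈402.072⌉ = 403.

n = 403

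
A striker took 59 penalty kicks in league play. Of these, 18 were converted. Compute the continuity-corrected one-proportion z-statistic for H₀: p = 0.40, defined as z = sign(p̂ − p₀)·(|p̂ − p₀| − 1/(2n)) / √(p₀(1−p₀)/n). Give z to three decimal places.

p̂ = 18/59 = 0.30508. p̂ − p₀ = -0.094915.
Continuity correction 1/(2n) = 1/118 = 0.008475.
Corrected numerator: |-0.094915| − 0.008475 = 0.086440.
Null standard error: √(0.40·0.60/59) = √0.004067797 = 0.063779.
z = −0.086440/0.063779 = -1.355.

z = -1.355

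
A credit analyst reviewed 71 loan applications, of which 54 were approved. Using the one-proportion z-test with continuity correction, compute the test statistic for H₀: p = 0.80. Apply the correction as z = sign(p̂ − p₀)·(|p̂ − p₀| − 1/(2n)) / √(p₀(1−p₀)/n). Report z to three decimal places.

p̂ = 54/71 = 0.76056. p̂ − p₀ = -0.039437.
Continuity correction 1/(2n) = 1/142 = 0.007042.
Corrected numerator: |-0.039437| − 0.007042 = 0.032395.
Null standard error: √(0.80·0.20/71) = √0.002253521 = 0.047471.
z = (−)0.032395/0.047471 = -0.682.

z = -0.682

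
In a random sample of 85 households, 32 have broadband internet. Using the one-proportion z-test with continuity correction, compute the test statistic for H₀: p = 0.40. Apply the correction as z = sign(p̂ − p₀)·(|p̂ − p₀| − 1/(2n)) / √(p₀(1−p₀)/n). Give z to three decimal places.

z = -0.332

With x = 32 successes in n = 85, p̂ = 0.37647. p̂ − p₀ = -0.023529.
1/(2n) = 0.005882.
Corrected numerator: |-0.023529| − 0.005882 = 0.017647.
SE₀ = √(0.40·0.60/85) = 0.053137.
z = −0.017647/0.053137 = -0.332.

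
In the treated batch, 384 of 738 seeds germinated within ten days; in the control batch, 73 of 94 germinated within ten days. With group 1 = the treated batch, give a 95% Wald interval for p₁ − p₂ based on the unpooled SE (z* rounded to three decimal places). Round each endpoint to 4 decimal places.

p̂₁ = 0.52033, p̂₂ = 0.77660, so the observed difference is -0.25627.
SE = √(0.000338194 + 0.001845689) = √0.002183883 = 0.046732.
The 95% critical value is z* = 1.960. Margin = 1.960·0.046732 = 0.09159.
CI: -0.25627 ± 0.09159 = (-0.3479, -0.1647).

(-0.3479, -0.1647)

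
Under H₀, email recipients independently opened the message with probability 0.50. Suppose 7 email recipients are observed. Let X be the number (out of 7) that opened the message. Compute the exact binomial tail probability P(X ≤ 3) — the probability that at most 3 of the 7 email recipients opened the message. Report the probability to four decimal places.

P = 0.5000

X is binomial with n = 7 and p = 0.50.
P(X ≤ 3) = C(7,0)·0.50^0·0.50^7 + C(7,1)·0.50^1·0.50^6 + C(7,2)·0.50^2·0.50^5 + C(7,3)·0.50^3·0.50^4.
= 0.007812 + 0.054688 + 0.164062 + 0.273438 = 0.5000.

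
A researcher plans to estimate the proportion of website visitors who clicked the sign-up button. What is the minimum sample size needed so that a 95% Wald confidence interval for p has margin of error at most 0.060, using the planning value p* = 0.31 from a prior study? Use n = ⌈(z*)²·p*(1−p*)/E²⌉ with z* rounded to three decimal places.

z* = 1.960 at the 95% level.
p*(1−p*) = 0.31·0.69 = 0.2139.
(z*)²·p*(1−p*)/E² = 3.841600·0.2139/0.003600 = 228.255.
⌈228.255⌉ = 229.

n = 229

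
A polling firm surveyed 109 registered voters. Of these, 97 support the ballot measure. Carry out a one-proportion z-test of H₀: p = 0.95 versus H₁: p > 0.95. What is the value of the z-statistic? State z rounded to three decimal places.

Sample proportion p̂ = 97/109 = 0.88991.
Null standard error: √(0.95·0.05/109) = √0.000435780 = 0.020875.
z = (p̂ − p₀)/SE = (0.88991 − 0.95)/0.020875 = -2.879.

z = -2.879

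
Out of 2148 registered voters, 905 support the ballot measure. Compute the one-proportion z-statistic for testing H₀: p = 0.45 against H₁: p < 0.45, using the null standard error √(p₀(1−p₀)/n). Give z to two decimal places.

Sample proportion p̂ = 905/2148 = 0.42132.
Under H₀, SE = √(p₀(1−p₀)/n) = √(0.45·0.55/2148) = √0.000115223 = 0.010734.
z = (0.42132 − 0.45)/0.010734 = -0.02868/0.010734 = -2.67.

z = -2.67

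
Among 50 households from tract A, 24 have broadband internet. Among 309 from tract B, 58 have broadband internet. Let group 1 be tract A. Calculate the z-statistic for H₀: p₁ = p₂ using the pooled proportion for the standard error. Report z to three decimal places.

z = 4.568

Sample proportions: p̂₁ = 24/50 = 0.48000 and p̂₂ = 58/309 = 0.18770.
Pooled p̂ = (24+58)/(50+309) = 82/359 = 0.22841.
Pooled SE = √[0.1762401·0.02323625] ≈ 0.063993.
z = (p̂₁ − p̂₂)/SE = (0.48000 − 0.18770)/0.063993 = 0.29230/0.063993 = 4.568.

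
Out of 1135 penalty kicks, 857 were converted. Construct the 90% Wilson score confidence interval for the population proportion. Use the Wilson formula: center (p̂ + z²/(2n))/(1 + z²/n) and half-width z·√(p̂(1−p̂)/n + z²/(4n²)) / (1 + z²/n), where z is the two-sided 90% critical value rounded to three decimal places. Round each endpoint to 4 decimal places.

Here p̂ = 857/1135 = 0.75507 and z = 1.645 (z² = 2.706025).
1 + z²/n = 1.002384.
Center = (0.75507 + 0.001192)/1.002384 = 0.75446.
Radicand: p̂(1−p̂)/n + z²/(4n²) = 0.000162944 + 0.000000525 = 0.000163469.
Half-width = 1.645·√0.000163469/1.002384 = 0.02098.
CI: 0.75446 ± 0.02098 = (0.7335, 0.7754).

(0.7335, 0.7754)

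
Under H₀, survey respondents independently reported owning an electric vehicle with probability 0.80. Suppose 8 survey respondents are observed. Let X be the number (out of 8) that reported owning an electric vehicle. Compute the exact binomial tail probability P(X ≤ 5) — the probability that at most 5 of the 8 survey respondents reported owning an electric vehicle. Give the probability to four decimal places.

P = 0.2031

X ~ Binomial(n=8, p=0.80).
P(X ≤ 5) = Σ_{j=0}^{5} C(8,j)·0.80^j·0.20^{8−j}.
= 0.000003 + 0.000082 + 0.001147 + 0.009175 + 0.045875 + 0.146801 = 0.2031.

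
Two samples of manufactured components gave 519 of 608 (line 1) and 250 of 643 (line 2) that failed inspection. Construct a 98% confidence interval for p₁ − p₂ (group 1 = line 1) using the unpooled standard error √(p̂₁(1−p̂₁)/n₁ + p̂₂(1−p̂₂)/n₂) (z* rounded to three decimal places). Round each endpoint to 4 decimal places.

p̂₁ = 0.85362, p̂₂ = 0.38880, so the observed difference is 0.46482.
SE = √(0.000205516 + 0.000369572) = √0.000575088 = 0.023981.
The 98% critical value is z* = 2.326. Margin = 2.326·0.023981 = 0.05578.
So the interval runs from 0.4090 to 0.5206.

(0.4090, 0.5206)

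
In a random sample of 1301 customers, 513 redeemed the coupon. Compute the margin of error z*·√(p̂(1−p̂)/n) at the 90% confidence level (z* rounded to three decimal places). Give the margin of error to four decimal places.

p̂ = 513/1301 = 0.39431.
Standard error of p̂: √(0.238830/1301) = √0.000183574 = 0.013549.
The 90% critical value is z* = 1.645.
ME = 1.645·0.013549 = 0.0223.

ME = 0.0223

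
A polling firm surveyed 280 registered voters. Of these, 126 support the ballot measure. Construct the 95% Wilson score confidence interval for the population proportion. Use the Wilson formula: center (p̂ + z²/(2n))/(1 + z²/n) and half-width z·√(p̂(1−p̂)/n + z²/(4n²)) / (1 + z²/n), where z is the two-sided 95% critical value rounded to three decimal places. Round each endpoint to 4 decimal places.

(0.3928, 0.5086)

p̂ = 126/280 = 0.45000; z = 1.960, so z² = 3.841600.
1 + z²/n = 1.013720.
Adjusted center: (0.45000 + z²/(2n))/1.013720 = 0.45068.
Radicand: p̂(1−p̂)/n + z²/(4n²) = 0.000883929 + 0.000012250 = 0.000896179.
Half-width = z·√(radicand)/denom = 1.960·0.029936/1.013720 = 0.05788.
CI: 0.45068 ± 0.05788 = (0.3928, 0.5086).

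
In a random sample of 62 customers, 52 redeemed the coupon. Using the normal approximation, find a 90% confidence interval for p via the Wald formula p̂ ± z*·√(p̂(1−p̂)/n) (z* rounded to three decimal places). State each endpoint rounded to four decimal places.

p̂ = 52/62 = 0.83871.
SE = √(p̂(1−p̂)/n) = √(0.135276/62) = 0.046710.
z* = 1.645 at the 90% level.
Margin of error: 1.645 × 0.046710 = 0.07684.
CI: 0.83871 ± 0.07684 = (0.7619, 0.9155).

(0.7619, 0.9155)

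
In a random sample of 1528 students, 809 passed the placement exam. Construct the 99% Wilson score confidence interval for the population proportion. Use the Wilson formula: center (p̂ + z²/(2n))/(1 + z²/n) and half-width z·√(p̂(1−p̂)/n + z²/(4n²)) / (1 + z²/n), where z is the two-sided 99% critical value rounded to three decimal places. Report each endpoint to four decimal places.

(0.4965, 0.5621)

Here p̂ = 809/1528 = 0.52945 and z = 2.576 (z² = 6.635776).
Denominator 1 + z²/n = 1 + 6.635776/1528 = 1.004343.
Center = (0.52945 + 0.002171)/1.004343 = 0.52932.
Radicand: p̂(1−p̂)/n + z²/(4n²) = 0.000163045 + 0.000000711 = 0.000163756.
Half-width = 2.576·√0.000163756/1.004343 = 0.03282.
CI: 0.52932 ± 0.03282 = (0.4965, 0.5621).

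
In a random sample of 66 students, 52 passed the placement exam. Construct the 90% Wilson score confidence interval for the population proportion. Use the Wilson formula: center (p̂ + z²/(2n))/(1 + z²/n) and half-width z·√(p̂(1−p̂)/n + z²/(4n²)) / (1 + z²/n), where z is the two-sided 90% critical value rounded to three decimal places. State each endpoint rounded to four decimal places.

p̂ = 52/66 = 0.78788; z = 1.645, so z² = 2.706025.
1 + z²/n = 1.041000.
Center = (0.78788 + 0.020500)/1.041000 = 0.77654.
Radicand: p̂(1−p̂)/n + z²/(4n²) = 0.002532209 + 0.000155304 = 0.002687513.
Half-width = 1.645·√0.002687513/1.041000 = 0.08192.
So the interval runs from 0.6946 to 0.8585.

(0.6946, 0.8585)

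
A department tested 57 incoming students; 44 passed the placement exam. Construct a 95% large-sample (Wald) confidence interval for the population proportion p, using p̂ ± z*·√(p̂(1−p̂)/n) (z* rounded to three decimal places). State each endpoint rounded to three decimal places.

(0.663, 0.881)

The sample proportion is 44/57 = 0.77193.
Standard error of p̂: √(0.176054/57) = √0.003088670 = 0.055576.
For 95% confidence, z* = 1.960.
Margin of error: 1.960 × 0.055576 = 0.10893.
Interval: 0.77193 ± 0.10893 → (0.663, 0.881).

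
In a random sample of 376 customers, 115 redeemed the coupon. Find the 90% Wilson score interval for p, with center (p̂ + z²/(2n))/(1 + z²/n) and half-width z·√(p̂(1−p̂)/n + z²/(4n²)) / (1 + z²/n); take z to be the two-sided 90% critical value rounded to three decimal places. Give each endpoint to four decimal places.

(0.2683, 0.3462)

p̂ = 115/376 = 0.30585; z = 1.645, so z² = 2.706025.
Denominator 1 + z²/n = 1 + 2.706025/376 = 1.007197.
Adjusted center: (0.30585 + z²/(2n))/1.007197 = 0.30724.
Radicand: p̂(1−p̂)/n + z²/(4n²) = 0.000564644 + 0.000004785 = 0.000569429.
Half-width = 1.645·√0.000569429/1.007197 = 0.03897.
So the interval runs from 0.2683 to 0.3462.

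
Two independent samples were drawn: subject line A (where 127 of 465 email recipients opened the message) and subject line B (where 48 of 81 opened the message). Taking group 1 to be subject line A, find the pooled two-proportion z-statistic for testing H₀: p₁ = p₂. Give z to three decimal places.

p̂₁ = 127/465 = 0.27312, p̂₂ = 48/81 = 0.59259.
Pooling: p̂ = 175/546 = 0.32051.
Pooled SE = √[0.2177844·0.01449622] ≈ 0.056188.
z = -0.31947/0.056188 = -5.686.

z = -5.686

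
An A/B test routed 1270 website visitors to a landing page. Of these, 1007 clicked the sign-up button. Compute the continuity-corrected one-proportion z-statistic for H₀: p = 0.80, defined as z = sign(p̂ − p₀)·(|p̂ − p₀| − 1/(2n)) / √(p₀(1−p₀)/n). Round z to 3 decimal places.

z = -0.596

Sample proportion p̂ = 1007/1270 = 0.79291. p̂ − p₀ = -0.007087.
Continuity correction 1/(2n) = 1/2540 = 0.000394.
Corrected numerator: |-0.007087| − 0.000394 = 0.006693.
Null standard error: √(0.80·0.20/1270) = √0.000125984 = 0.011224.
z = (−)0.006693/0.011224 = -0.596.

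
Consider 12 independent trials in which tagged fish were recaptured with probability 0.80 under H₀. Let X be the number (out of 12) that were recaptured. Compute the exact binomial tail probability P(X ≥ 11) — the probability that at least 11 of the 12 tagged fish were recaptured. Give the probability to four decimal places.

P = 0.2749

X is binomial with n = 12 and p = 0.80.
P(X ≥ 11) = C(12,11)·0.80^11·0.20^1 + C(12,12)·0.80^12·0.20^0.
= 0.206158 + 0.068719 = 0.2749.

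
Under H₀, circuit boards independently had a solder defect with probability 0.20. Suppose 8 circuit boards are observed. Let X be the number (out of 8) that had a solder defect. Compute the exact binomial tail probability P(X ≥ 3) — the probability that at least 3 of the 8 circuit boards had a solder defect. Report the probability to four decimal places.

X ~ Binomial(n=8, p=0.20).
P(X ≥ 3) = Σ_{j=3}^{8} C(8,j)·0.20^j·0.80^{8−j}.
= 0.146801 + 0.045875 + 0.009175 + 0.001147 + 0.000082 + 0.000003 = 0.2031.

P = 0.2031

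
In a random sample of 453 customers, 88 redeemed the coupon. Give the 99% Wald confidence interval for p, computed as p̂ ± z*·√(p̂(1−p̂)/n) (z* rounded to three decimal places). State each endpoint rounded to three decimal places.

(0.146, 0.242)

The sample proportion is 88/453 = 0.19426.
SE = √(p̂(1−p̂)/n) = √(0.156523/453) = 0.018588.
z* = 2.576 at the 99% level.
Margin of error: 2.576 × 0.018588 = 0.04788.
CI: 0.19426 ± 0.04788 = (0.146, 0.242).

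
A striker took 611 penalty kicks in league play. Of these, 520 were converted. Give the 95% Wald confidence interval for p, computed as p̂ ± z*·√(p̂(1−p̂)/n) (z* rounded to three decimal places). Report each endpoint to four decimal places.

p̂ = 520/611 = 0.85106.
SE(p̂) = √(0.85106·0.14894/611) = 0.014403.
The 95% critical value is z* = 1.960.
Margin of error: 1.960 × 0.014403 = 0.02823.
CI: 0.85106 ± 0.02823 = (0.8228, 0.8793).

(0.8228, 0.8793)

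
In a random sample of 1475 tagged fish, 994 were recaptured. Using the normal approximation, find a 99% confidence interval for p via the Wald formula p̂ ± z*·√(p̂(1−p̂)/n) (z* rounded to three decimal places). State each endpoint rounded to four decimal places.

(0.6425, 0.7053)

With x = 994 successes in n = 1475, p̂ = 0.67390.
SE(p̂) = √(0.67390·0.32610/1475) = 0.012206.
For 99% confidence, z* = 2.576.
Margin of error: 2.576 × 0.012206 = 0.03144.
Interval: 0.67390 ± 0.03144 → (0.6425, 0.7053).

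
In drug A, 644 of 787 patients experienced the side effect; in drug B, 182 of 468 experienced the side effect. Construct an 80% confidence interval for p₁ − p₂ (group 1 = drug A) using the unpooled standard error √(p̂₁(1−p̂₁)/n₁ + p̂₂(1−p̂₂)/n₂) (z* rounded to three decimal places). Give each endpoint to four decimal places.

(0.3956, 0.4632)

p̂₁ = 0.81830, p̂₂ = 0.38889, so the observed difference is 0.42941.
SE = √(0.000188929 + 0.000507808) = √0.000696737 = 0.026396.
For 80% confidence, z* = 1.282. Margin = 1.282·0.026396 = 0.03384.
CI: 0.42941 ± 0.03384 = (0.3956, 0.4632).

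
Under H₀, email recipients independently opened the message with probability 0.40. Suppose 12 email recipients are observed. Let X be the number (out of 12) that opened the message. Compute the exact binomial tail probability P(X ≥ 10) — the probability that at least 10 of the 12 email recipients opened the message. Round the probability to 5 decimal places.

X is binomial with n = 12 and p = 0.40.
P(X ≥ 10) = C(12,10)·0.40^10·0.60^2 + C(12,11)·0.40^11·0.60^1 + C(12,12)·0.40^12·0.60^0.
= 0.002491 + 0.000302 + 0.000017 = 0.00281.

P = 0.00281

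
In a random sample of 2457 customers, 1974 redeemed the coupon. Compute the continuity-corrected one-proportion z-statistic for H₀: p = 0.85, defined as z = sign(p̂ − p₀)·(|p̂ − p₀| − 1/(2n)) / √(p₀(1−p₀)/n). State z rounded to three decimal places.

With x = 1974 successes in n = 2457, p̂ = 0.80342. p̂ − p₀ = -0.046581.
1/(2n) = 0.000204.
Corrected numerator: |-0.046581| − 0.000204 = 0.046377.
Under H₀, SE = √(p₀(1−p₀)/n) = √(0.85·0.15/2457) = √0.000051893 = 0.007204.
z = −0.046377/0.007204 = -6.438.

z = -6.438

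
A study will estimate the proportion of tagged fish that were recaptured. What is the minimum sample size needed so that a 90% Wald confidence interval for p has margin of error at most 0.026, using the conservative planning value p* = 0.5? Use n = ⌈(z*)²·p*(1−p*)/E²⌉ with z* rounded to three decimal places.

The 90% critical value is z* = 1.645.
p*(1−p*) = 0.50·0.50 = 0.2500.
Required n before rounding: 2.706025 × 0.2500 / 0.026² = 1000.749.
⌈1000.749⌉ = 1001.

n = 1001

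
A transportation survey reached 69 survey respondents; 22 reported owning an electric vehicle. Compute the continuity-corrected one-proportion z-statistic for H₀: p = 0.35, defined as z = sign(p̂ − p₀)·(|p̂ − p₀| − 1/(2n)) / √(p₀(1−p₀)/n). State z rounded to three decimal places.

The sample proportion is 22/69 = 0.31884. p̂ − p₀ = -0.031159.
1/(2n) = 0.007246.
Corrected numerator: |-0.031159| − 0.007246 = 0.023913.
SE₀ = √(0.35·0.65/69) = 0.057420.
z = −0.023913/0.057420 = -0.416.

z = -0.416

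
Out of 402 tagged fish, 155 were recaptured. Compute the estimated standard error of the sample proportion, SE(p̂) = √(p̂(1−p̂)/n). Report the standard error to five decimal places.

The sample proportion is 155/402 = 0.38557.
p̂(1−p̂) = 0.38557·0.61443 = 0.236906.
Dividing by n and taking the root: √0.000589318 = 0.02428.

SE = 0.02428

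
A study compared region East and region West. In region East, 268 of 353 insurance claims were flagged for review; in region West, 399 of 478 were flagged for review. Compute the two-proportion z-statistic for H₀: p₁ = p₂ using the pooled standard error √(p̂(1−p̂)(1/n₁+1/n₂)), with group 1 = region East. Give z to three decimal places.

p̂₁ = 268/353 = 0.75921, p̂₂ = 399/478 = 0.83473.
Pooled p̂ = (268+399)/(353+478) = 667/831 = 0.80265.
Pooled SE = √[0.1584045·0.00492491] ≈ 0.027931.
z = (p̂₁ − p̂₂)/SE = (0.75921 − 0.83473)/0.027931 = -0.07552/0.027931 = -2.704.

z = -2.704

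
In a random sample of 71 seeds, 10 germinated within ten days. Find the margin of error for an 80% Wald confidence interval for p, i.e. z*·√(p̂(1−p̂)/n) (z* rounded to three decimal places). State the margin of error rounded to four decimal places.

ME = 0.0529

With x = 10 successes in n = 71, p̂ = 0.14085.
Standard error of p̂: √(0.121008/71) = √0.001704334 = 0.041284.
For 80% confidence, z* = 1.282.
Margin of error = z*·SE = 1.282 × 0.041284 = 0.0529.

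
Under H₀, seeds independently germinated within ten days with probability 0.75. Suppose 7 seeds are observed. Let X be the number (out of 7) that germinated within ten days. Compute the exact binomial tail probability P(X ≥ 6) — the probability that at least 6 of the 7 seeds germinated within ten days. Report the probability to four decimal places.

X ~ Binomial(n=7, p=0.75).
P(X ≥ 6) = C(7,6)·0.75^6·0.25^1 + C(7,7)·0.75^7·0.25^0.
= 0.311462 + 0.133484 = 0.4449.

P = 0.4449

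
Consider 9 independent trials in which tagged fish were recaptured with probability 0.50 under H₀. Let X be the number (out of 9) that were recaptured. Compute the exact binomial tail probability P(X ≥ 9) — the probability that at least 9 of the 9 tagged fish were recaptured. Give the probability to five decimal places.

X is binomial with n = 9 and p = 0.50.
P(X ≥ 9) = C(9,9)·0.50^9·0.50^0.
= 0.001953 = 0.00195.

P = 0.00195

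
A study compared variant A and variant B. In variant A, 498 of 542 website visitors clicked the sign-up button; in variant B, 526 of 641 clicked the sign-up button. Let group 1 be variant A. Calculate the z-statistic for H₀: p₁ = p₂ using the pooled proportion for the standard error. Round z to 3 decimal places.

p̂₁ = 498/542 = 0.91882, p̂₂ = 526/641 = 0.82059.
Pooling: p̂ = 1024/1183 = 0.86560.
Pooled SE = √[0.1163396·0.00340508] ≈ 0.019903.
z = (p̂₁ − p̂₂)/SE = (0.91882 − 0.82059)/0.019903 = 0.09823/0.019903 = 4.935.

z = 4.935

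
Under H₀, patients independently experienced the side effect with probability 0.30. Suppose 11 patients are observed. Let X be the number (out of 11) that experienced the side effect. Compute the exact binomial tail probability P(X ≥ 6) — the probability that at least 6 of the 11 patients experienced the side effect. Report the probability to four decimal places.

P = 0.0782

X is binomial with n = 11 and p = 0.30.
P(X ≥ 6) = Σ_{j=6}^{11} C(11,j)·0.30^j·0.70^{11−j}.
= 0.056606 + 0.017328 + 0.003713 + 0.000530 + 0.000045 + 0.000002 = 0.0782.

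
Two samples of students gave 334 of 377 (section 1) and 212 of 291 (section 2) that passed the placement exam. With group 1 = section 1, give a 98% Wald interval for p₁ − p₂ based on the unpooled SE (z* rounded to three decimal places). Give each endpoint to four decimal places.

p̂₁ = 0.88594, p̂₂ = 0.72852, so the observed difference is 0.15742.
Unpooled SE = √(p̂₁(1−p̂₁)/n₁ + p̂₂(1−p̂₂)/n₂) = √(0.000268035 + 0.000679648) = 0.030784.
For 98% confidence, z* = 2.326. Margin = 2.326·0.030784 = 0.07160.
Interval: 0.15742 ± 0.07160 → (0.0858, 0.2290).

(0.0858, 0.2290)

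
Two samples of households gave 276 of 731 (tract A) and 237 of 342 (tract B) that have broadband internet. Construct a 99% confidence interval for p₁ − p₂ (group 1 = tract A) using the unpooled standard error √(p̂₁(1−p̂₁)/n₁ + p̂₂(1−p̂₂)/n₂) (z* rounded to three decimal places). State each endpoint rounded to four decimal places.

p̂₁ = 276/731 = 0.37756, p̂₂ = 237/342 = 0.69298; p̂₁ − p̂₂ = -0.31542.
Unpooled SE = √(p̂₁(1−p̂₁)/n₁ + p̂₂(1−p̂₂)/n₂) = √(0.000321491 + 0.000622099) = 0.030718.
For 99% confidence, z* = 2.576. Margin = 2.576·0.030718 = 0.07913.
CI: -0.31542 ± 0.07913 = (-0.3945, -0.2363).

(-0.3945, -0.2363)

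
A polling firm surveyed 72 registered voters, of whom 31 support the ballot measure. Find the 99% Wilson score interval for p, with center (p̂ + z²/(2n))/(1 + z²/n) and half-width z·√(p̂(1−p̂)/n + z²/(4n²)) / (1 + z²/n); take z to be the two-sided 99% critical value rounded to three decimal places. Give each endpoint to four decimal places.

(0.2925, 0.5804)

p̂ = 31/72 = 0.43056; z = 2.576, so z² = 6.635776.
1 + z²/n = 1.092164.
Adjusted center: (0.43056 + z²/(2n))/1.092164 = 0.43642.
Radicand: p̂(1−p̂)/n + z²/(4n²) = 0.003405243 + 0.000320012 = 0.003725255.
Half-width = 2.576·√0.003725255/1.092164 = 0.14396.
Interval: 0.43642 ± 0.14396 → (0.2925, 0.5804).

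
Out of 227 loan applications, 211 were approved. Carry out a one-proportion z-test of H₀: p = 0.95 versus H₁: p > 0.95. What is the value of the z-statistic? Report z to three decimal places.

p̂ = 211/227 = 0.92952.
Under H₀, SE = √(p₀(1−p₀)/n) = √(0.95·0.05/227) = √0.000209251 = 0.014466.
Test statistic: z = -0.02048/0.014466 = -1.416.

z = -1.416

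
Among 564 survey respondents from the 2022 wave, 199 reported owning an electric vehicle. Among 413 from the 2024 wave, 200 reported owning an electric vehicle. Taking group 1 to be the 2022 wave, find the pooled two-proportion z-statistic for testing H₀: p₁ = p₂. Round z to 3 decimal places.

z = -4.128

p̂₁ = 199/564 = 0.35284, p̂₂ = 200/413 = 0.48426.
Pooled p̂ = (199+200)/(564+413) = 399/977 = 0.40839.
SE = √[p̂(1−p̂)(1/n₁+1/n₂)] = √[0.40839·0.59161·(1/564+1/413)] ≈ 0.031834.
z = (p̂₁ − p̂₂)/SE = (0.35284 − 0.48426)/0.031834 = -0.13142/0.031834 = -4.128.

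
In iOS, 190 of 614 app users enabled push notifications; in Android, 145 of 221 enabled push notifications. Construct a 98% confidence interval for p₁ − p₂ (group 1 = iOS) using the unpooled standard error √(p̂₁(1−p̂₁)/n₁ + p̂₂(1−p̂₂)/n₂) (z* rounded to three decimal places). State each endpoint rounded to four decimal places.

(-0.4327, -0.2606)

p̂₁ = 0.30945, p̂₂ = 0.65611, so the observed difference is -0.34666.
SE = √(0.000348028 + 0.001020951) = √0.001368979 = 0.037000.
For 98% confidence, z* = 2.326. Margin of error = 0.08606.
CI: -0.34666 ± 0.08606 = (-0.4327, -0.2606).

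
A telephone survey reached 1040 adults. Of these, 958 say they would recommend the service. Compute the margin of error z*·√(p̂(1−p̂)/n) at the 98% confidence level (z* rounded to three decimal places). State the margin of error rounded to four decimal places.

ME = 0.0194

p̂ = 958/1040 = 0.92115.
Standard error of p̂: √(0.072629/1040) = √0.000069836 = 0.008357.
For 98% confidence, z* = 2.326.
Margin of error = z*·SE = 2.326 × 0.008357 = 0.0194.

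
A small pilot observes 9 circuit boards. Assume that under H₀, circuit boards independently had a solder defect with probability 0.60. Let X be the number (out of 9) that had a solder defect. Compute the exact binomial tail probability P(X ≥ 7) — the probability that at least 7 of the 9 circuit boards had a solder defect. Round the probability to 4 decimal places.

X ~ Binomial(n=9, p=0.60).
P(X ≥ 7) = C(9,7)·0.60^7·0.40^2 + C(9,8)·0.60^8·0.40^1 + C(9,9)·0.60^9·0.40^0.
= 0.161243 + 0.060466 + 0.010078 = 0.2318.

P = 0.2318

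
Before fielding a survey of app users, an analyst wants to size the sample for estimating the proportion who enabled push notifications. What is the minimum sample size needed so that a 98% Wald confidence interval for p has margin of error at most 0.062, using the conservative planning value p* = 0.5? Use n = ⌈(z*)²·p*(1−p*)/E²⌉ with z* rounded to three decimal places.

n = 352

For 98% confidence, z* = 2.326.
p*(1−p*) = 0.50·0.50 = 0.2500.
(z*)²·p*(1−p*)/E² = 5.410276·0.2500/0.003844 = 351.865.
⌈351.865⌉ = 352.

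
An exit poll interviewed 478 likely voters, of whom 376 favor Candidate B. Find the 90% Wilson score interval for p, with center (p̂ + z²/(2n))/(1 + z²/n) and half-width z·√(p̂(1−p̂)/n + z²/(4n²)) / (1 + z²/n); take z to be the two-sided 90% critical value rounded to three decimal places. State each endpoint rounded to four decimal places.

(0.7542, 0.8158)

p̂ = 376/478 = 0.78661; z = 1.645, so z² = 2.706025.
1 + z²/n = 1.005661.
Adjusted center: (0.78661 + z²/(2n))/1.005661 = 0.78500.
Radicand: p̂(1−p̂)/n + z²/(4n²) = 0.000351159 + 0.000002961 = 0.000354120.
Half-width = z·√(radicand)/denom = 1.645·0.018818/1.005661 = 0.03078.
CI: 0.78500 ± 0.03078 = (0.7542, 0.8158).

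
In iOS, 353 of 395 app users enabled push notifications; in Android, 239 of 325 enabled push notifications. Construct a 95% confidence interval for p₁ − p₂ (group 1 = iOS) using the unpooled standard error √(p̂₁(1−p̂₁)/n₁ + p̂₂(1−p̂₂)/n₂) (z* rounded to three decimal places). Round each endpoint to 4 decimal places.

p̂₁ = 0.89367, p̂₂ = 0.73538, so the observed difference is 0.15829.
SE = √(0.000240565 + 0.000598751) = √0.000839316 = 0.028971.
For 95% confidence, z* = 1.960. Margin of error = 0.05678.
Interval: 0.15829 ± 0.05678 → (0.1015, 0.2151).

(0.1015, 0.2151)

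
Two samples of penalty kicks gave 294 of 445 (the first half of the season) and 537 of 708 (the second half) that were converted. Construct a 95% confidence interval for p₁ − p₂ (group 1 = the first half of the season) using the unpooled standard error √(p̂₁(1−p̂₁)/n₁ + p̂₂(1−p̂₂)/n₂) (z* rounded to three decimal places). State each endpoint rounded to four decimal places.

(-0.1519, -0.0437)

p̂₁ = 0.66067, p̂₂ = 0.75847, so the observed difference is -0.09780.
Unpooled SE = √(p̂₁(1−p̂₁)/n₁ + p̂₂(1−p̂₂)/n₂) = √(0.000503784 + 0.000258744) = 0.027614.
z* = 1.960 at the 95% level. Margin = 1.960·0.027614 = 0.05412.
So the interval runs from -0.1519 to -0.0437.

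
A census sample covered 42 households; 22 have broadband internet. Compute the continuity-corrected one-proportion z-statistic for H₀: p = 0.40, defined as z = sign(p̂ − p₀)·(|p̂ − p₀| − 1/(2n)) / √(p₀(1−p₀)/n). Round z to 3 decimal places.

The sample proportion is 22/42 = 0.52381. p̂ − p₀ = 0.123810.
1/(2n) = 0.011905.
Corrected numerator: |0.123810| − 0.011905 = 0.111905.
Under H₀, SE = √(p₀(1−p₀)/n) = √(0.40·0.60/42) = √0.005714286 = 0.075593.
z = (+)0.111905/0.075593 = 1.480.

z = 1.480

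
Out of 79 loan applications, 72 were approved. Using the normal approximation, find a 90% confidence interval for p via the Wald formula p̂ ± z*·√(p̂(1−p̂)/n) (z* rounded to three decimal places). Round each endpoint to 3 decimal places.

The sample proportion is 72/79 = 0.91139.
SE = √(p̂(1−p̂)/n) = √(0.080756/79) = 0.031972.
The 90% critical value is z* = 1.645.
Margin = 1.645·0.031972 = 0.05259.
So the interval runs from 0.859 to 0.964.

(0.859, 0.964)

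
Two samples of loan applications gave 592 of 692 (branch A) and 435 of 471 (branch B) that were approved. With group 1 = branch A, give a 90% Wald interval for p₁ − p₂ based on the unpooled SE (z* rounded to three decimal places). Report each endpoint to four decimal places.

(-0.0979, -0.0383)

p̂₁ = 0.85549, p̂₂ = 0.92357, so the observed difference is -0.06808.
SE = √(0.000178650 + 0.000149875) = √0.000328525 = 0.018125.
The 90% critical value is z* = 1.645. Margin of error = 0.02982.
CI: -0.06808 ± 0.02982 = (-0.0979, -0.0383).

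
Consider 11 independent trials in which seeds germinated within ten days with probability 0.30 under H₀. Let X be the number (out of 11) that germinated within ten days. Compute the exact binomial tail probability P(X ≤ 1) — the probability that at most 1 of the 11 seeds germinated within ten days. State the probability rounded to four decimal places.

P = 0.1130

X is binomial with n = 11 and p = 0.30.
P(X ≤ 1) = C(11,0)·0.30^0·0.70^11 + C(11,1)·0.30^1·0.70^10.
= 0.019773 + 0.093217 = 0.1130.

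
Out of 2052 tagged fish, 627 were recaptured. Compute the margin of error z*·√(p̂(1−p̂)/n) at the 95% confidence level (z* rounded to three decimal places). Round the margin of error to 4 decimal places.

Sample proportion p̂ = 627/2052 = 0.30556.
SE(p̂) = √(0.30556·0.69444/2052) = 0.010169.
For 95% confidence, z* = 1.960.
ME = 1.960·0.010169 = 0.0199.

ME = 0.0199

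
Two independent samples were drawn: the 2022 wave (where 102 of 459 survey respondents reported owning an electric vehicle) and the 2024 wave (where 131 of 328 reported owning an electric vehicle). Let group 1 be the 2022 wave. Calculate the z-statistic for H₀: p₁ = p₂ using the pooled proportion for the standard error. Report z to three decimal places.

z = -5.368

Sample proportions: p̂₁ = 102/459 = 0.22222 and p̂₂ = 131/328 = 0.39939.
Pooling: p̂ = 233/787 = 0.29606.
SE = √[p̂(1−p̂)(1/n₁+1/n₂)] = √[0.29606·0.70394·(1/459+1/328)] ≈ 0.033007.
z = (p̂₁ − p̂₂)/SE = (0.22222 − 0.39939)/0.033007 = -0.17717/0.033007 = -5.368.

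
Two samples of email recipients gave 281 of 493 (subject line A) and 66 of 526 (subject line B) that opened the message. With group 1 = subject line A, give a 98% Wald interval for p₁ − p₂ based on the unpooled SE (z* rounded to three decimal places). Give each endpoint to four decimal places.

(0.3827, 0.5063)

p̂₁ = 0.56998, p̂₂ = 0.12548, so the observed difference is 0.44450.
SE = √(0.000497166 + 0.000208615) = √0.000705781 = 0.026567.
For 98% confidence, z* = 2.326. Margin = 2.326·0.026567 = 0.06179.
So the interval runs from 0.3827 to 0.5063.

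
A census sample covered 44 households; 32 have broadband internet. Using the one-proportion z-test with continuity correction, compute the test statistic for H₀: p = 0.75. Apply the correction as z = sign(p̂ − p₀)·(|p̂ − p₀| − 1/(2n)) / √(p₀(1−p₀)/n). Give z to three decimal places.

z = -0.174

The sample proportion is 32/44 = 0.72727. p̂ − p₀ = -0.022727.
Continuity correction 1/(2n) = 1/88 = 0.011364.
Corrected numerator: |-0.022727| − 0.011364 = 0.011363.
SE₀ = √(0.75·0.25/44) = 0.065279.
z = (−)0.011363/0.065279 = -0.174.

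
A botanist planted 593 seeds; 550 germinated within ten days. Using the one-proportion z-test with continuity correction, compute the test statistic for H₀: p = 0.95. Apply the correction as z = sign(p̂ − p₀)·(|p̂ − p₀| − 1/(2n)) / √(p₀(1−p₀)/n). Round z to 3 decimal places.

The sample proportion is 550/593 = 0.92749. p̂ − p₀ = -0.022513.
Continuity correction 1/(2n) = 1/1186 = 0.000843.
Corrected numerator: |-0.022513| − 0.000843 = 0.021670.
Null standard error: √(0.95·0.05/593) = √0.000080101 = 0.008950.
z = −0.021670/0.008950 = -2.421.

z = -2.421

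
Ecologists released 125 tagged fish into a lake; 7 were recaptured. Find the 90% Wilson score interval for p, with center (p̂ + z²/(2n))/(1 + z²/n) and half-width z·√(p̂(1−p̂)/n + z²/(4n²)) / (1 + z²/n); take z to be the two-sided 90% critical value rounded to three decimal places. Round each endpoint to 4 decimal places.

(0.0306, 0.1002)

p̂ = 7/125 = 0.05600; z = 1.645, so z² = 2.706025.
Denominator 1 + z²/n = 1 + 2.706025/125 = 1.021648.
Center = (0.05600 + 0.010824)/1.021648 = 0.06541.
Radicand: p̂(1−p̂)/n + z²/(4n²) = 0.000422912 + 0.000043296 = 0.000466208.
Half-width = z·√(radicand)/denom = 1.645·0.021592/1.021648 = 0.03477.
Interval: 0.06541 ± 0.03477 → (0.0306, 0.1002).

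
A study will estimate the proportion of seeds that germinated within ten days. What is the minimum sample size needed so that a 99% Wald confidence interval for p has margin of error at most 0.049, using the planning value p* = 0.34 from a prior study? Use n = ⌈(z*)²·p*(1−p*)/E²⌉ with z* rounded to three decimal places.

n = 621

For 99% confidence, z* = 2.576.
p*(1−p*) = 0.2244.
(z*)²·p*(1−p*)/E² = 6.635776·0.2244/0.002401 = 620.187.
Rounding up, n = 621.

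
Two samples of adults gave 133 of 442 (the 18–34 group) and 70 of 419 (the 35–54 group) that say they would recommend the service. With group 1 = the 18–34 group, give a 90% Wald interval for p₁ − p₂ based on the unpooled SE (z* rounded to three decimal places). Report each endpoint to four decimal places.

p̂₁ = 0.30090, p̂₂ = 0.16706, so the observed difference is 0.13384.
SE = √(0.000475930 + 0.000332110) = √0.000808040 = 0.028426.
z* = 1.645 at the 90% level. Margin = 1.645·0.028426 = 0.04676.
So the interval runs from 0.0871 to 0.1806.

(0.0871, 0.1806)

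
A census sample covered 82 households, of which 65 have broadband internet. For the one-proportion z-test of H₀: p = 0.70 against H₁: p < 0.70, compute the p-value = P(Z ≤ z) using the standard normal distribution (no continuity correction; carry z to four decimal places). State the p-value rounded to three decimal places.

Sample proportion p̂ = 65/82 = 0.79268.
Null standard error: √(0.70·0.30/82) = √0.002560976 = 0.050606.
z = (p̂ − p₀)/SE = (65/82 − 0.70)/0.050606 ≈ 1.8315.
p-value = P(Z ≤ z) with z = 1.8315 → 0.966.

p-value = 0.966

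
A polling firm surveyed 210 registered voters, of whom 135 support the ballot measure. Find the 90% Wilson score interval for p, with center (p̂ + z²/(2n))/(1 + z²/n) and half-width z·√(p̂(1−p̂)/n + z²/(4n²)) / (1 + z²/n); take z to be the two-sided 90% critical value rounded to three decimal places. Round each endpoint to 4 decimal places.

(0.5870, 0.6951)

p̂ = 135/210 = 0.64286; z = 1.645, so z² = 2.706025.
1 + z²/n = 1.012886.
Center = (0.64286 + 0.006443)/1.012886 = 0.64104.
Radicand: p̂(1−p̂)/n + z²/(4n²) = 0.001093294 + 0.000015340 = 0.001108634.
Half-width = z·√(radicand)/denom = 1.645·0.033296/1.012886 = 0.05408.
So the interval runs from 0.5870 to 0.6951.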